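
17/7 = 2.43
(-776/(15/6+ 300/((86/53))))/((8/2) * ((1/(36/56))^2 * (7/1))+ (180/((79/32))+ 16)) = -26690229/1009701440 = -0.03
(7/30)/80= 7/2400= 0.00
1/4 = 0.25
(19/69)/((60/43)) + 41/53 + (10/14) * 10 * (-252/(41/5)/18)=-100975319/8996220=-11.22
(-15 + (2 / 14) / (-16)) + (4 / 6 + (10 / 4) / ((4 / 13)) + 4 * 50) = 65111 / 336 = 193.78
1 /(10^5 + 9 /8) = 8 /800009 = 0.00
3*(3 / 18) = 1 / 2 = 0.50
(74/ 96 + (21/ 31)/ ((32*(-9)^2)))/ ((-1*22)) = -0.04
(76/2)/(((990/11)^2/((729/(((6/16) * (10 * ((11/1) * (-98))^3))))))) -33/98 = -26364780807/78295409500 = -0.34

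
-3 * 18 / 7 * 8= -432 / 7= -61.71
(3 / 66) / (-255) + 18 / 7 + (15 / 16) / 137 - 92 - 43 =-5699428267 / 43039920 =-132.42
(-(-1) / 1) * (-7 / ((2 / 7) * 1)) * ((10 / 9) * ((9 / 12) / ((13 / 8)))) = -490 / 39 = -12.56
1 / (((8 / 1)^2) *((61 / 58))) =29 / 1952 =0.01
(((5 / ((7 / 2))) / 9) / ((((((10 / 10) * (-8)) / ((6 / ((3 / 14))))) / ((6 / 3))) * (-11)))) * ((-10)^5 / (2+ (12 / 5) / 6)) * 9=-1250000 / 33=-37878.79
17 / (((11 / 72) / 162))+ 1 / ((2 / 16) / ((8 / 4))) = 198464 / 11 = 18042.18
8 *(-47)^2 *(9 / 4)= 39762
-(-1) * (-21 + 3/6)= -41/2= -20.50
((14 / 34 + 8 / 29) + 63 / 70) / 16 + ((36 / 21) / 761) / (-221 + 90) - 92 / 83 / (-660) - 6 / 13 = -706873434400079 / 1960000936813920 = -0.36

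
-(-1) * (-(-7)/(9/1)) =7/9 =0.78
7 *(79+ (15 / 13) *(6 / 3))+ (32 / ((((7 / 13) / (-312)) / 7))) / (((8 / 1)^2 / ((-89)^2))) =-208821845 / 13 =-16063218.85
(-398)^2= 158404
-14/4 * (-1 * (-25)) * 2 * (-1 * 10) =1750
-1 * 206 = -206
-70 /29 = -2.41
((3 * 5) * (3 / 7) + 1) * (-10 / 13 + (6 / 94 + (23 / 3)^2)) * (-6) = -364960 / 141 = -2588.37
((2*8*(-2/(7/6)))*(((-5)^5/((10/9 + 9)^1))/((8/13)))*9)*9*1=54675000/49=1115816.33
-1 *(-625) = 625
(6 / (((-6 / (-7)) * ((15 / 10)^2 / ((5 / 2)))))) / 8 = 35 / 36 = 0.97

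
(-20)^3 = -8000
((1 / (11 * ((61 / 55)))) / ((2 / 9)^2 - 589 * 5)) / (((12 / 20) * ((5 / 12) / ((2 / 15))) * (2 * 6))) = -18 / 14551001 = -0.00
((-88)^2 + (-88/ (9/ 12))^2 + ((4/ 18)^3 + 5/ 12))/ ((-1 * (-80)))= 62727647/ 233280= 268.89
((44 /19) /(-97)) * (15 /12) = -55 /1843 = -0.03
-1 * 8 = -8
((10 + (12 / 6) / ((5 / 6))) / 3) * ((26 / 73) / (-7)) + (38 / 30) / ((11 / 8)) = 3996 / 5621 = 0.71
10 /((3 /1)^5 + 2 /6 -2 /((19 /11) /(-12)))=285 /7331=0.04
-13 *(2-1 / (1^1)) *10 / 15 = -26 / 3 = -8.67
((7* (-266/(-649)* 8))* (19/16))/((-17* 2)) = -17689/22066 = -0.80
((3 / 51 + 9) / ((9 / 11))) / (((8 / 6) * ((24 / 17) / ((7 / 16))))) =5929 / 2304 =2.57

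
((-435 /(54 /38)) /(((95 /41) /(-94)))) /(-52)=-55883 /234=-238.82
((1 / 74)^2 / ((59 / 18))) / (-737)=-9 / 119056454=-0.00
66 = 66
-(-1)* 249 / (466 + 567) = 249 / 1033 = 0.24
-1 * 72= -72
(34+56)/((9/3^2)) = 90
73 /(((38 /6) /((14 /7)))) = 438 /19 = 23.05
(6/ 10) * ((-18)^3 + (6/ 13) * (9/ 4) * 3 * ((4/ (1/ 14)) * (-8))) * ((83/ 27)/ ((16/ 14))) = -151641/ 13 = -11664.69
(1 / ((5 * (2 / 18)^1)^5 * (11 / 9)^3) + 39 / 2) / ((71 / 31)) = 7697581077 / 590631250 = 13.03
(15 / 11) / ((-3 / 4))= -20 / 11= -1.82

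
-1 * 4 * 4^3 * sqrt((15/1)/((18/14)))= -874.41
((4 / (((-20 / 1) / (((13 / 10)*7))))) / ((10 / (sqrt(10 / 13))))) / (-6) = 7*sqrt(130) / 3000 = 0.03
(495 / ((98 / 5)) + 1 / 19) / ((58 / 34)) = 801091 / 53998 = 14.84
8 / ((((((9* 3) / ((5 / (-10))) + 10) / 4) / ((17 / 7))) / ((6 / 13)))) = -816 / 1001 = -0.82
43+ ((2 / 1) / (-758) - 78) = -13266 / 379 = -35.00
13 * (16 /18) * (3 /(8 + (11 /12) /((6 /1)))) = 2496 /587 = 4.25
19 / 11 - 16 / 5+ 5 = 194 / 55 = 3.53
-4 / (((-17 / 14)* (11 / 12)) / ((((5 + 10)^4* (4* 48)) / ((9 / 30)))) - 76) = 21772800000 / 413683200187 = 0.05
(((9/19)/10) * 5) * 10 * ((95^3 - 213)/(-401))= -38572290/7619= -5062.64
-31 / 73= -0.42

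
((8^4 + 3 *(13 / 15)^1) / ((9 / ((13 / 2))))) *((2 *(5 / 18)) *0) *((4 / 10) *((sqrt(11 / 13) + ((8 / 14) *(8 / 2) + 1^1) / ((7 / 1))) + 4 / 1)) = 0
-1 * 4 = -4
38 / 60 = 19 / 30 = 0.63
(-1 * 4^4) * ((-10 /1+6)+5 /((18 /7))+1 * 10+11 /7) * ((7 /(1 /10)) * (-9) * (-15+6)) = -13812480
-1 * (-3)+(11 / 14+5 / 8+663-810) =-7985 / 56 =-142.59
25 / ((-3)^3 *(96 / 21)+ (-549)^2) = 175 / 2108943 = 0.00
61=61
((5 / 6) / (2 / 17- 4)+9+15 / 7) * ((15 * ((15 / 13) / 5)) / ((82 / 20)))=757325 / 82082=9.23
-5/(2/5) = -25/2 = -12.50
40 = 40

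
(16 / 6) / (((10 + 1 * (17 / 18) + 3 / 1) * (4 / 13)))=156 / 251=0.62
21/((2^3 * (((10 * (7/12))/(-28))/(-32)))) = 2016/5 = 403.20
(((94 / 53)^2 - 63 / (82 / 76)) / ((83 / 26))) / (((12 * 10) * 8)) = -8271211 / 458833296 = -0.02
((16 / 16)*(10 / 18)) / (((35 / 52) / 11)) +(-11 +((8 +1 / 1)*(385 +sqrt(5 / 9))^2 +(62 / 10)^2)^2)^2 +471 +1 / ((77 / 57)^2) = 68558741061832609365265488*sqrt(5) / 3125 +66029118182530405116961525201151576 / 20844140625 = 3216811041915513564225616.00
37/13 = 2.85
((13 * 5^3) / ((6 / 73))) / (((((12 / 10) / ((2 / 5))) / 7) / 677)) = 562163875 / 18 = 31231326.39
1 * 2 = 2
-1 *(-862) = 862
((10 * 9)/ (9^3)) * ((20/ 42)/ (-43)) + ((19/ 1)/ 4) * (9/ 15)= 4167151/ 1462860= 2.85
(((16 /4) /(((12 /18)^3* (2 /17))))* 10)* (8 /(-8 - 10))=-510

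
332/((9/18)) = 664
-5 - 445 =-450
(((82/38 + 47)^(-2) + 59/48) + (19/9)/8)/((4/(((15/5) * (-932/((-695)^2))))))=-10928196523/5056437082800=-0.00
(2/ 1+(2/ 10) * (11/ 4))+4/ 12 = 173/ 60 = 2.88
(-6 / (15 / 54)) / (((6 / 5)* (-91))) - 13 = -1165 / 91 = -12.80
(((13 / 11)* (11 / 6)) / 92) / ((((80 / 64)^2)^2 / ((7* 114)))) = 110656 / 14375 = 7.70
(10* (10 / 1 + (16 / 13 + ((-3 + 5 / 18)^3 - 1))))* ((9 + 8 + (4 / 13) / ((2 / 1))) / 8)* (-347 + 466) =-100015431985 / 3942432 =-25368.97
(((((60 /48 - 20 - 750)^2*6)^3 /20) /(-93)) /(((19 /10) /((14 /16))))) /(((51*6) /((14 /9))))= -4602823176886962890625 /82026496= -56113858342638.00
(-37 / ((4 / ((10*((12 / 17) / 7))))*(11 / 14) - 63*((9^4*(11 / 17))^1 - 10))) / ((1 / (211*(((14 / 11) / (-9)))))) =-0.00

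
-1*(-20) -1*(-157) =177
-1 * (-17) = 17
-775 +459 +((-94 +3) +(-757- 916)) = -2080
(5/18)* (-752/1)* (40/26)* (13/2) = -18800/9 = -2088.89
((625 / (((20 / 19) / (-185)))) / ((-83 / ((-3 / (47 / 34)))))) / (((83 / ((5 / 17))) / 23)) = -151584375 / 647566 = -234.08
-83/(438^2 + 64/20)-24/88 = -0.27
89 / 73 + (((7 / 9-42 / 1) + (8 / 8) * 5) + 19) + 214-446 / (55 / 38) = -3980216 / 36135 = -110.15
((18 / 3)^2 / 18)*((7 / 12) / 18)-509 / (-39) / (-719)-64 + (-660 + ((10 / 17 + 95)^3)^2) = 18587294912184767360567189 / 24366296603844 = 762828065929.91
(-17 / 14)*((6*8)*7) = -408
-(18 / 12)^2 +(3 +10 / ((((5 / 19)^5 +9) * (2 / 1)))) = 29096507 / 22288016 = 1.31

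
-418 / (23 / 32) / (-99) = 5.87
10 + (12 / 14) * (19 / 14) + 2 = 13.16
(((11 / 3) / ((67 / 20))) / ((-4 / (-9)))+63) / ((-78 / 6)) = -4386 / 871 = -5.04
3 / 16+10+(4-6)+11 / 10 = 743 / 80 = 9.29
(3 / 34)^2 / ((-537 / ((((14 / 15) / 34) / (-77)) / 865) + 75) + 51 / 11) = 33 / 5522713954852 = 0.00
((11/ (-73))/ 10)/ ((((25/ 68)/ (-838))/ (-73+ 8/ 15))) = -340678844/ 136875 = -2488.98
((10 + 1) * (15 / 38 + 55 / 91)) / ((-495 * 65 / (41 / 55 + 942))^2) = 97777452889 / 10362658556250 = 0.01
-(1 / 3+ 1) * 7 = -28 / 3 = -9.33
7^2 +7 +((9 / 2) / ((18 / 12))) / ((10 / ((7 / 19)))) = 10661 / 190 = 56.11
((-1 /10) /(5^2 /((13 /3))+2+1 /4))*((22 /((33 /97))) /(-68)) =1261 /106335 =0.01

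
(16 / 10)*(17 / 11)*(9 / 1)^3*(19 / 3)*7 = 4395384 / 55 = 79916.07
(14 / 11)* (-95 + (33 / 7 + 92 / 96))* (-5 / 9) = 75035 / 1188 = 63.16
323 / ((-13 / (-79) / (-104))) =-204136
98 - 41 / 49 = 4761 / 49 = 97.16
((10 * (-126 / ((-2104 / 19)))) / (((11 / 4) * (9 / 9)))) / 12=1995 / 5786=0.34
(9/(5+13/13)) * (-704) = -1056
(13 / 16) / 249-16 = -63731 / 3984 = -16.00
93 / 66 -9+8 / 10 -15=-2397 / 110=-21.79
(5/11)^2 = 25/121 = 0.21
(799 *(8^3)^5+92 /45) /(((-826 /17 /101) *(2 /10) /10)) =-10860489435227200687420 /3717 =-2921842732103094077.86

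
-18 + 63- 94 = -49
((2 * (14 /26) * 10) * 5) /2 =350 /13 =26.92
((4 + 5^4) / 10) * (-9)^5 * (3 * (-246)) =13705331949 / 5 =2741066389.80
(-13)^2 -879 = -710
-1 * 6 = -6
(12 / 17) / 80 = 3 / 340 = 0.01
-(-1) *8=8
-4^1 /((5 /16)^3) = -16384 /125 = -131.07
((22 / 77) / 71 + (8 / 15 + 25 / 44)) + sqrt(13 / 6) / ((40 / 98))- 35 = -30.29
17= 17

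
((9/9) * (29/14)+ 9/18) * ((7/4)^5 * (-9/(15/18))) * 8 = -583443/160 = -3646.52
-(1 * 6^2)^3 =-46656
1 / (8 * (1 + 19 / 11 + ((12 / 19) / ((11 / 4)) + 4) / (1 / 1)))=209 / 11632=0.02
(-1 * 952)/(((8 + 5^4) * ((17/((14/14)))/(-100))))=5600/633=8.85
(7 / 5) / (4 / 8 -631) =-14 / 6305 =-0.00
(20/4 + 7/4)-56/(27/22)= -4199/108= -38.88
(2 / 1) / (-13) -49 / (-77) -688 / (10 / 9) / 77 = -37833 / 5005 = -7.56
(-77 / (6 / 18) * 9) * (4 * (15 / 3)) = -41580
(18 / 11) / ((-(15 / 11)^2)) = -22 / 25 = -0.88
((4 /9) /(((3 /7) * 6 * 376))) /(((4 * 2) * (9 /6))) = 7 /182736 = 0.00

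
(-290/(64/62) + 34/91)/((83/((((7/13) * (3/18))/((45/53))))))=-2405617/6732960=-0.36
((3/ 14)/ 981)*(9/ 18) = 1/ 9156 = 0.00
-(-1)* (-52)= -52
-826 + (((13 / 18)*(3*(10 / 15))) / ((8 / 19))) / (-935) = -55606567 / 67320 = -826.00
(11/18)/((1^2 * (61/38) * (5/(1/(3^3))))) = 0.00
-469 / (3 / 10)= -4690 / 3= -1563.33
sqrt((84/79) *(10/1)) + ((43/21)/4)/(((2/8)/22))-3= 2 *sqrt(16590)/79 + 883/21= 45.31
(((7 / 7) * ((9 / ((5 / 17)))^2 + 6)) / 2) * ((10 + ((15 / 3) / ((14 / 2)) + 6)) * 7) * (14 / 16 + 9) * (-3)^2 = 1959802533 / 400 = 4899506.33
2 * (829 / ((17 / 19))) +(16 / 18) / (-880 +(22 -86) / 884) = 6892885859 / 3719736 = 1853.06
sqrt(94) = 9.70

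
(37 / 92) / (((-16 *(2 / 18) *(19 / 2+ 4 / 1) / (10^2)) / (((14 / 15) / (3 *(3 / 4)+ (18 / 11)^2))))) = -31339 / 98739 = -0.32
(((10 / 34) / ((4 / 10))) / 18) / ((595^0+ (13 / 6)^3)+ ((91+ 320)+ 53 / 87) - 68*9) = -4350 / 20149607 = -0.00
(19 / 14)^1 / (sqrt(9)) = 19 / 42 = 0.45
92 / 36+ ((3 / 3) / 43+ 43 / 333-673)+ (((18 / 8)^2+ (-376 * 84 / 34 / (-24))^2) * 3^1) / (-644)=-677.29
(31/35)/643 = 31/22505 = 0.00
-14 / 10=-7 / 5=-1.40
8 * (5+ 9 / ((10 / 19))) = 884 / 5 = 176.80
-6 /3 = -2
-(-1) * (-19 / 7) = -19 / 7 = -2.71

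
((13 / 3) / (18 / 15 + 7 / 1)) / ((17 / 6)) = 130 / 697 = 0.19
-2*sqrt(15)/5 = -1.55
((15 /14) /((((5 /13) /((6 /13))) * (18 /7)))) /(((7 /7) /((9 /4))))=9 /8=1.12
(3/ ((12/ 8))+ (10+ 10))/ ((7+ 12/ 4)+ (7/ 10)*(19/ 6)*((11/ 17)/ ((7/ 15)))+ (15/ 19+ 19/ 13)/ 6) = 1108536/ 677653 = 1.64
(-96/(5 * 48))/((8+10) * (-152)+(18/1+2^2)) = 1/6785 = 0.00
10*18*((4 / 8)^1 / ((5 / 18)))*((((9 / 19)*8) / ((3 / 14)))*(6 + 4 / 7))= 715392 / 19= 37652.21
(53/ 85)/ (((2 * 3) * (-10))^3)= -53/ 18360000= -0.00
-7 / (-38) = 0.18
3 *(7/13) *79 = 1659/13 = 127.62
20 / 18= 10 / 9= 1.11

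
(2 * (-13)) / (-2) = 13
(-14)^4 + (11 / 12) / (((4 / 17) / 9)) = 615217 / 16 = 38451.06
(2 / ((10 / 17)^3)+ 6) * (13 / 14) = 102869 / 7000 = 14.70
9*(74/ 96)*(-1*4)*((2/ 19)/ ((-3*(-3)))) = -37/ 114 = -0.32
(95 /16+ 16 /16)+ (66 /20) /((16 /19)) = 1737 /160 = 10.86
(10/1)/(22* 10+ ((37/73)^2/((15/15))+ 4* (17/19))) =1012510/22663603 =0.04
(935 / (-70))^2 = 178.41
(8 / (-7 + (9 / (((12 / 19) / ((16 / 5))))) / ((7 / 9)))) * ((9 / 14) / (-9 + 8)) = -180 / 1807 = -0.10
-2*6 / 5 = -12 / 5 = -2.40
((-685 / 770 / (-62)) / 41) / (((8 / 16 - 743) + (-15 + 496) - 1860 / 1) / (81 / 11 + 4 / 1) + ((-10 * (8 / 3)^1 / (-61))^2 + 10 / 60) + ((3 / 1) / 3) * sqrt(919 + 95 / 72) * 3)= -894679695034868250 / 362720549765299584805331 - 2400739024640625 * sqrt(132526) / 725441099530599169610662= -0.00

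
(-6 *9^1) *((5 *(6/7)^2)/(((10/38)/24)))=-886464/49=-18091.10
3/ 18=1/ 6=0.17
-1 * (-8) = 8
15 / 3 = 5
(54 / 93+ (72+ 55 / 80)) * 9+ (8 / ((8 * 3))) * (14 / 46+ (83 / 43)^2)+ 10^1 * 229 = 62241467523 / 21093392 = 2950.76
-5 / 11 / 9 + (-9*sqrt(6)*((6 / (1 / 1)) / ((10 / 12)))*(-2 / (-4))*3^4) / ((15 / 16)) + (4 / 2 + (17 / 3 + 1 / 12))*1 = 3049 / 396 - 69984*sqrt(6) / 25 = -6849.30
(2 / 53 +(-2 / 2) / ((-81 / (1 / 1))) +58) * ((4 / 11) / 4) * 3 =249209 / 15741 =15.83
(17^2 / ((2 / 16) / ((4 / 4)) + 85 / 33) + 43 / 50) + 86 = 6911359 / 35650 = 193.87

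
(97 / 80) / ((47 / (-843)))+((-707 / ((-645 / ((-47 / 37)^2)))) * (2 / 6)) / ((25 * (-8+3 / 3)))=-1083230805793 / 49801482000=-21.75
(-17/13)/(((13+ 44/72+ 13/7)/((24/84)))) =-612/25337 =-0.02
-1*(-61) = 61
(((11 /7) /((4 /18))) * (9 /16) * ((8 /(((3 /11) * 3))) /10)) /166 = 1089 /46480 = 0.02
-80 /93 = -0.86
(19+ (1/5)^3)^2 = 5645376/15625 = 361.30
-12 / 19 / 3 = -4 / 19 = -0.21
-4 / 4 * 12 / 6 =-2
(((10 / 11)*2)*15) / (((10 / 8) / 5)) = 1200 / 11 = 109.09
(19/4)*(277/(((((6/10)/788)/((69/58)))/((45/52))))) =5365496925/3016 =1779010.92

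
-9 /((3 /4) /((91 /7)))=-156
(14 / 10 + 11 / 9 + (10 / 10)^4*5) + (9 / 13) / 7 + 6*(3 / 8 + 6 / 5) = 281263 / 16380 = 17.17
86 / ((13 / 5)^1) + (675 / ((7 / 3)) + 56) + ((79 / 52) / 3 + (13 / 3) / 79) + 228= 4027547 / 6636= 606.92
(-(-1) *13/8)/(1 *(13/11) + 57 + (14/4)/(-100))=3575/127923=0.03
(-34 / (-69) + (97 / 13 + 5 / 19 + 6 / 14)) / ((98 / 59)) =60857261 / 11691498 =5.21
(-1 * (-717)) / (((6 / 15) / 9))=32265 / 2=16132.50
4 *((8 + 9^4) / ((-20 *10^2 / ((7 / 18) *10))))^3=-97228123877087 / 11664000000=-8335.74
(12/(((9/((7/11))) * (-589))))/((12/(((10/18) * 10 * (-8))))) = 2800/524799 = 0.01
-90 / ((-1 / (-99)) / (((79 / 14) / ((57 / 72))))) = -8446680 / 133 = -63508.87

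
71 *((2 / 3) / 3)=142 / 9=15.78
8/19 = 0.42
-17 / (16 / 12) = -51 / 4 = -12.75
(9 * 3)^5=14348907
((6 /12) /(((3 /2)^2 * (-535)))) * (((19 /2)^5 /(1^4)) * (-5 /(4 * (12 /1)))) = 2476099 /739584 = 3.35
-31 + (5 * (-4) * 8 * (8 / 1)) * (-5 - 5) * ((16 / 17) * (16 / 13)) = 14796.15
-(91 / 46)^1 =-91 / 46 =-1.98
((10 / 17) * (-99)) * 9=-8910 / 17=-524.12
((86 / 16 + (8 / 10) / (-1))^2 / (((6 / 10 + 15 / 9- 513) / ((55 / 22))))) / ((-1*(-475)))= -100467 / 465788800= -0.00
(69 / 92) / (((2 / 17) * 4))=51 / 32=1.59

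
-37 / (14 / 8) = -148 / 7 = -21.14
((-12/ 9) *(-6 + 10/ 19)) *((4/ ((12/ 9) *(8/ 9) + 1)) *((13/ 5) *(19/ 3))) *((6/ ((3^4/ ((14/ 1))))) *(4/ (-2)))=-1211392/ 2655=-456.27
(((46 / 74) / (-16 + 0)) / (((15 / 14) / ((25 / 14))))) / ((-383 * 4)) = 115 / 2720832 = 0.00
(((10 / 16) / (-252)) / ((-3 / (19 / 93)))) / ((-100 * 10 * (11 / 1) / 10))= -19 / 123742080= -0.00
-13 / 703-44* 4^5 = -31674381 / 703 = -45056.02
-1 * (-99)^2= -9801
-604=-604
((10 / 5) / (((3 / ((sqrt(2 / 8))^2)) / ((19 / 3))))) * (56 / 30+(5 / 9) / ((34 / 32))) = 17366 / 6885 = 2.52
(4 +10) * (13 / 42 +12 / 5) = 37.93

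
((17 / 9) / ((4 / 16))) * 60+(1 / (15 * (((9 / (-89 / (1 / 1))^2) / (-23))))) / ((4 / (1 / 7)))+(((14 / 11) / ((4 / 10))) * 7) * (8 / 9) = 17668787 / 41580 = 424.93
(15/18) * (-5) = -4.17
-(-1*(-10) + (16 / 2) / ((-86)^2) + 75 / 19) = -490023 / 35131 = -13.95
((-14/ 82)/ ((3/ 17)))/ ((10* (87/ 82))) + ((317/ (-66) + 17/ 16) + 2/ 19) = -16261951/ 4363920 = -3.73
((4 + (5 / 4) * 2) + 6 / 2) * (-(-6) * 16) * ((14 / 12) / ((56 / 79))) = 1501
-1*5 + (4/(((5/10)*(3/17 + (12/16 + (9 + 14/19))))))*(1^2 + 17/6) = -3817/1797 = -2.12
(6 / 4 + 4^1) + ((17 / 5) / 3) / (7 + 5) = 1007 / 180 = 5.59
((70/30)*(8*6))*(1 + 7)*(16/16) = 896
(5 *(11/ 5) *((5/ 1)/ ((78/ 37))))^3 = 8427392875/ 474552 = 17758.63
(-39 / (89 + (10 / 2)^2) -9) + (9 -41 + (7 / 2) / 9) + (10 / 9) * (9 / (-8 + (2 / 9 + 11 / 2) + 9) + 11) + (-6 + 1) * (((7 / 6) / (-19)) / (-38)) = -42853373 / 1572516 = -27.25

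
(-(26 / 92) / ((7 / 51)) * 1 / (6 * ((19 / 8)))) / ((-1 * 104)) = 17 / 12236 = 0.00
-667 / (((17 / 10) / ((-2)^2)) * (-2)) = 13340 / 17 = 784.71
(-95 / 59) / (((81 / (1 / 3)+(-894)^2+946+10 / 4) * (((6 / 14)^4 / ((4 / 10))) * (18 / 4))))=-364952 / 68854374405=-0.00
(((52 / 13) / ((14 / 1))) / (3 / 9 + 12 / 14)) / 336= 1 / 1400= 0.00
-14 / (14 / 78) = -78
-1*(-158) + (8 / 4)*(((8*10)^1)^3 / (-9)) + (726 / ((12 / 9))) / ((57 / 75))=-38612939 / 342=-112903.33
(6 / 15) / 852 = 1 / 2130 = 0.00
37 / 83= 0.45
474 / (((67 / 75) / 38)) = 1350900 / 67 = 20162.69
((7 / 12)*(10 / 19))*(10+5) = 175 / 38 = 4.61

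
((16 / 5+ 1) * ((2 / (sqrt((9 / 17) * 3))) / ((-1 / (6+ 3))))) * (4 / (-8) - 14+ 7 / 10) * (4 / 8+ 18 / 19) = 15939 * sqrt(51) / 95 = 1198.18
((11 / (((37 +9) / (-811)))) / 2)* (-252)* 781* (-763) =-334911191769 / 23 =-14561356163.87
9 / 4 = 2.25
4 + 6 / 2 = 7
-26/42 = -13/21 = -0.62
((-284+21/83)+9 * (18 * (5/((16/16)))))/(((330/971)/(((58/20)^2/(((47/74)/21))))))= 9238206734071/21455500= 430575.22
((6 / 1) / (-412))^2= 9 / 42436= 0.00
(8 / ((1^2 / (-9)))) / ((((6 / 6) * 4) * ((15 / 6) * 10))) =-18 / 25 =-0.72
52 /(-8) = -13 /2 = -6.50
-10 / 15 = -2 / 3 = -0.67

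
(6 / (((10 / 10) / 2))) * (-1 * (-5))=60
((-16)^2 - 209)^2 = 2209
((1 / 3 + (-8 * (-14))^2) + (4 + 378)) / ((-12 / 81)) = -349011 / 4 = -87252.75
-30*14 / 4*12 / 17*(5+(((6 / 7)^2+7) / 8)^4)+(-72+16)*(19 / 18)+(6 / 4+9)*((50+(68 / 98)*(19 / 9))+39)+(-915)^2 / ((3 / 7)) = 252114529212063547 / 129026128896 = 1953980.42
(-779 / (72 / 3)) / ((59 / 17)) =-13243 / 1416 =-9.35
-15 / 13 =-1.15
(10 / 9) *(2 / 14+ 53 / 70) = 1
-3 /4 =-0.75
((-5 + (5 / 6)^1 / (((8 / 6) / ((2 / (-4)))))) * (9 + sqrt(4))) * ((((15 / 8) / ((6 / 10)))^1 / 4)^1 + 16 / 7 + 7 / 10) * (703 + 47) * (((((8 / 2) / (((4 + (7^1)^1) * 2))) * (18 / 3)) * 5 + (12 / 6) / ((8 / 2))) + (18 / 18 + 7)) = -8257110375 / 3584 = -2303881.24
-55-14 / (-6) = -158 / 3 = -52.67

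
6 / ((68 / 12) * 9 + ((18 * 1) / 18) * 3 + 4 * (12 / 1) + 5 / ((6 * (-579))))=20844 / 354343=0.06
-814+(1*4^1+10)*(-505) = -7884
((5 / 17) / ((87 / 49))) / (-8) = -245 / 11832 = -0.02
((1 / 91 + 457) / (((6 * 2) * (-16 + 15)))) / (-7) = 10397 / 1911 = 5.44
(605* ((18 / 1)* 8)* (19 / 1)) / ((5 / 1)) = 331056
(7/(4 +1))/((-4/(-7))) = 49/20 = 2.45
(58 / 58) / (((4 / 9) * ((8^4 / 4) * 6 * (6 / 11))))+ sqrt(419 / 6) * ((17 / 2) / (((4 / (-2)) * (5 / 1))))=11 / 16384 -17 * sqrt(2514) / 120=-7.10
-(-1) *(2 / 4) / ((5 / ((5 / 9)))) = 1 / 18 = 0.06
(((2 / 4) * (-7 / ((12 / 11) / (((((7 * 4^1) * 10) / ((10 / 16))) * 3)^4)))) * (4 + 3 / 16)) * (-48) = 2104130229239808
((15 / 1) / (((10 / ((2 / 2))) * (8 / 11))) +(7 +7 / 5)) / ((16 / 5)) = 837 / 256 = 3.27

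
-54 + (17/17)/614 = -33155/614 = -54.00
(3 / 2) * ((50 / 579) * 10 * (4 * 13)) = 13000 / 193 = 67.36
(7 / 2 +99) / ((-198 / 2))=-205 / 198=-1.04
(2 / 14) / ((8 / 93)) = 93 / 56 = 1.66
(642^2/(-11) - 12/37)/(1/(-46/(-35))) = -20043120/407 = -49246.00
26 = 26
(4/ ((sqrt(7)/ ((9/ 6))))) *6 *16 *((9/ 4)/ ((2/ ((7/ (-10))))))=-324 *sqrt(7)/ 5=-171.44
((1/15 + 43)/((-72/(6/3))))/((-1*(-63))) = -323/17010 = -0.02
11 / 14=0.79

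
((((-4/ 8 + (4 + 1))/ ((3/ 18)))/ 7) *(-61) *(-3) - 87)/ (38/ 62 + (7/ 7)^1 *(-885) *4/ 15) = -134292/ 51079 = -2.63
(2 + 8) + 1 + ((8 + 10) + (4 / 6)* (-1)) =85 / 3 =28.33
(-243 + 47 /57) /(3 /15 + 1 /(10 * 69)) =-3174920 /2641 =-1202.17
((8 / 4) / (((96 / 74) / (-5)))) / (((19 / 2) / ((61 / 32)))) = -11285 / 7296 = -1.55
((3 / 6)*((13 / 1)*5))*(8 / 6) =130 / 3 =43.33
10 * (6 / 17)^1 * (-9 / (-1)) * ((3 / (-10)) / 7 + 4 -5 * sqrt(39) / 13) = 14958 / 119 -2700 * sqrt(39) / 221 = 49.40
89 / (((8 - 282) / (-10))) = 445 / 137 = 3.25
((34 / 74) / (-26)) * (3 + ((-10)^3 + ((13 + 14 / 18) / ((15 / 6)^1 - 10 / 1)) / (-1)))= 61727 / 3510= 17.59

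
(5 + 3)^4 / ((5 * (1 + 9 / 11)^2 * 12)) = 7744 / 375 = 20.65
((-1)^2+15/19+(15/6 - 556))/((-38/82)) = 859565/722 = 1190.53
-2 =-2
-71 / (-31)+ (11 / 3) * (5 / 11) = 368 / 93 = 3.96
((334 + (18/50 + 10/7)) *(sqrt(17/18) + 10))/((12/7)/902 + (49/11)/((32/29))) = 424033808 *sqrt(34)/30601425 + 1696135232/2040095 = 912.20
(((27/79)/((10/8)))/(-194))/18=-3/38315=-0.00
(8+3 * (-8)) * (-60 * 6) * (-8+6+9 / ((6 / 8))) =57600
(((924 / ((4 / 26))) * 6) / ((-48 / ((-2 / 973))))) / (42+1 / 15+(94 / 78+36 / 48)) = 167310 / 4772843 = 0.04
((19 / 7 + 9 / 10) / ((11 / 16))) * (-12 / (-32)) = 69 / 35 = 1.97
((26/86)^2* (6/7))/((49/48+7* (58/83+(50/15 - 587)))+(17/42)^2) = -84835296/4417638157171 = -0.00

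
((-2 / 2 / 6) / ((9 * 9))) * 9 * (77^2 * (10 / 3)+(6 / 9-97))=-364.20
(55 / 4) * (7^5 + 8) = 924825 / 4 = 231206.25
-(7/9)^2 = -49/81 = -0.60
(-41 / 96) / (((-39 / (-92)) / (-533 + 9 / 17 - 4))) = 358340 / 663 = 540.48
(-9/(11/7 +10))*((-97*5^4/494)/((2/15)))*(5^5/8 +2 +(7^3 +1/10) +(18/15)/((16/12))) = 12504209375/23712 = 527336.77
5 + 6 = 11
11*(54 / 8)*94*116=809622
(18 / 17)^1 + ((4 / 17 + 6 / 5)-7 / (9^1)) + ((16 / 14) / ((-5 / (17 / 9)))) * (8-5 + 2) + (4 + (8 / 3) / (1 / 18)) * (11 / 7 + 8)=380413 / 765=497.27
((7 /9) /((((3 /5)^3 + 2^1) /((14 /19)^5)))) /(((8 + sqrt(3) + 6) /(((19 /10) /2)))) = 329417200 /62703818829-23529800*sqrt(3) /62703818829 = 0.00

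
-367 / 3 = -122.33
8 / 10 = 4 / 5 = 0.80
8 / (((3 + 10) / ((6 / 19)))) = 48 / 247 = 0.19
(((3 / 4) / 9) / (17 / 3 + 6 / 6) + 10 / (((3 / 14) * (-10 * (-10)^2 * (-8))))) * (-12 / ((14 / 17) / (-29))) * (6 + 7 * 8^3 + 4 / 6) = 14604139 / 525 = 27817.41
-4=-4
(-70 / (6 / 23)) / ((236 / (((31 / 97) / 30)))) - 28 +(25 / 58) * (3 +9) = -272925811 / 11949624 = -22.84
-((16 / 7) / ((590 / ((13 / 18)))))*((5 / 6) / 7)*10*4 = -1040 / 78057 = -0.01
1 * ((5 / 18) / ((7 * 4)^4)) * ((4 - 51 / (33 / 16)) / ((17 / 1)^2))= -95 / 2930987136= -0.00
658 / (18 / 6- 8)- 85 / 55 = -7323 / 55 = -133.15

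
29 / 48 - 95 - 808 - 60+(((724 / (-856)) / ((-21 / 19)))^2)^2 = -24525126010497839 / 25492491882081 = -962.05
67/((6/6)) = 67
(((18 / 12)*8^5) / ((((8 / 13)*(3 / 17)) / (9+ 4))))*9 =52955136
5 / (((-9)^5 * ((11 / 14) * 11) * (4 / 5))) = -175 / 14289858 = -0.00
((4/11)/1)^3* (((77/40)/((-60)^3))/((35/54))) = -1/1512500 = -0.00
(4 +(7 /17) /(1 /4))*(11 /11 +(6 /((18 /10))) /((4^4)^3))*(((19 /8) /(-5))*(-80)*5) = 2390753755 /2228224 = 1072.94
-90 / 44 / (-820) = 9 / 3608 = 0.00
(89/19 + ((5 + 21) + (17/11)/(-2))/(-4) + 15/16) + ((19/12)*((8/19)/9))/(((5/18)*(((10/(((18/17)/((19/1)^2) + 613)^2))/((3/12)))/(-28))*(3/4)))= -139489406908300081/1491445652400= -93526.31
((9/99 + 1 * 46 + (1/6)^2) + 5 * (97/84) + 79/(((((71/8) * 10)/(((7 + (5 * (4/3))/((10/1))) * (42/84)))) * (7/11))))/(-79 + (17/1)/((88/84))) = -28170949/30886065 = -0.91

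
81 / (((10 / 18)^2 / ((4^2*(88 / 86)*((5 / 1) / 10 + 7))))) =6928416 / 215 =32225.19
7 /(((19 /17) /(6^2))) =4284 /19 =225.47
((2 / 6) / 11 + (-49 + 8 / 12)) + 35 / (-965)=-307873 / 6369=-48.34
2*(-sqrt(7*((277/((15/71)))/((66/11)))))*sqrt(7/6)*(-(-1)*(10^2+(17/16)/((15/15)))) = -3773*sqrt(295005)/240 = -8538.67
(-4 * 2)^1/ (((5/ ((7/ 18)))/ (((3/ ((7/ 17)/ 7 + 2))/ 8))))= -17/ 150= -0.11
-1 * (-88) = 88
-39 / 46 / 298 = -39 / 13708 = -0.00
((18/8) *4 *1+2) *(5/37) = 55/37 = 1.49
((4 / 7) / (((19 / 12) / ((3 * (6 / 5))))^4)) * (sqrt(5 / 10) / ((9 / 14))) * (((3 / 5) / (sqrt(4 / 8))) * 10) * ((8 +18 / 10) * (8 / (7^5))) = 92876046336 / 139687821875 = 0.66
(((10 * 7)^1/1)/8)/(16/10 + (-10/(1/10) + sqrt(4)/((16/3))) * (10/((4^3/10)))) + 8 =783208/98601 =7.94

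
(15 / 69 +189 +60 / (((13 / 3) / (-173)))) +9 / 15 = -3297323 / 1495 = -2205.57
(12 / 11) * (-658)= -7896 / 11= -717.82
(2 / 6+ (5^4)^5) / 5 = 286102294921876 / 15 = 19073486328125.07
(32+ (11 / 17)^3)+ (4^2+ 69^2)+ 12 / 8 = 47270635 / 9826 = 4810.77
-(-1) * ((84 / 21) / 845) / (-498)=-2 / 210405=-0.00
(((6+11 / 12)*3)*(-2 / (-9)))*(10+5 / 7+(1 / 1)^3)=54.02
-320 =-320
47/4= 11.75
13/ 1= 13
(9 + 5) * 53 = 742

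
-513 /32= -16.03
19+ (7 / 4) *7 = 125 / 4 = 31.25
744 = 744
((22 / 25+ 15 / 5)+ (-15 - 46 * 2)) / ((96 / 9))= -3867 / 400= -9.67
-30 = -30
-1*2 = -2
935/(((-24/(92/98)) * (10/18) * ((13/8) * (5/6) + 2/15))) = -15180/343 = -44.26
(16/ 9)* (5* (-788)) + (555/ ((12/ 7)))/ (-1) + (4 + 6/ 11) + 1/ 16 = -11600561/ 1584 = -7323.59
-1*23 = -23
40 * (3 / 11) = 120 / 11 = 10.91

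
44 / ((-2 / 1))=-22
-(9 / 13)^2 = -81 / 169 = -0.48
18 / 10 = 9 / 5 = 1.80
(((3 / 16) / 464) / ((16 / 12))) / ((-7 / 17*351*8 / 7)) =-17 / 9265152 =-0.00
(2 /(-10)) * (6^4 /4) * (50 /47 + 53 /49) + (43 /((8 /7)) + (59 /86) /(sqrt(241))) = -9341057 /92120 + 59 * sqrt(241) /20726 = -101.36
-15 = -15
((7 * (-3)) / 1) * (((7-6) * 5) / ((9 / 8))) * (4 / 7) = -160 / 3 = -53.33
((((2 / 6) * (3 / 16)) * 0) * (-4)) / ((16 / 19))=0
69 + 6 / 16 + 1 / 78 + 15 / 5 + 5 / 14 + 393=1017187 / 2184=465.74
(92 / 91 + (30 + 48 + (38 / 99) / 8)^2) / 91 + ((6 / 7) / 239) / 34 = 353243904076237 / 5276184561648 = 66.95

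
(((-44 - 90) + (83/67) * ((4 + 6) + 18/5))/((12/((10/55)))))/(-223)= 0.01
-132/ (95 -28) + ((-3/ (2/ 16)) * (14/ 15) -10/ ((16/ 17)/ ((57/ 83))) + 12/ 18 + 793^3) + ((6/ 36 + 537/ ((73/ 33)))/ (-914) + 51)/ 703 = 7804553487668824948211/ 15650511151560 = 498677226.07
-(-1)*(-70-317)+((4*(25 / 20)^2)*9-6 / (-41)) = -54219 / 164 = -330.60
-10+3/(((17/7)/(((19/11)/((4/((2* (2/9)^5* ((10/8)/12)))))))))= -110420965/11042163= -10.00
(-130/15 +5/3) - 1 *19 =-26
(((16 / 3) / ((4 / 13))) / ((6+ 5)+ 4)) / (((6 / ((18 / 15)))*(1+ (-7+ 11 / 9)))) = -52 / 1075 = -0.05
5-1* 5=0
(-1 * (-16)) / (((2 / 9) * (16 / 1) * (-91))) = -9 / 182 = -0.05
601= 601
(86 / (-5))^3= -636056 / 125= -5088.45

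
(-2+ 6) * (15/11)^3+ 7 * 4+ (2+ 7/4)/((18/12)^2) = 39.81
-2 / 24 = -1 / 12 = -0.08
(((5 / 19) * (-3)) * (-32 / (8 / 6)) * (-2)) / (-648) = 10 / 171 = 0.06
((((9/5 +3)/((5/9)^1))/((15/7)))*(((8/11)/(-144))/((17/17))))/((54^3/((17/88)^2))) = -2023/419169168000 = -0.00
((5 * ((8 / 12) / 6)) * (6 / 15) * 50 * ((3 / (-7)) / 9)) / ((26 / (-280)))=2000 / 351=5.70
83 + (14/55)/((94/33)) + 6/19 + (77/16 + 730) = 818.22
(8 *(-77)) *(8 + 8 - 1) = -9240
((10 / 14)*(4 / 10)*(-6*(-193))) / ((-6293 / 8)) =-18528 / 44051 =-0.42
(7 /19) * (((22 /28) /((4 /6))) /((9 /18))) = 33 /38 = 0.87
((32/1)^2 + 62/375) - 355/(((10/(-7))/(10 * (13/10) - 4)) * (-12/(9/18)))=5585867/6000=930.98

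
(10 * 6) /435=4 /29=0.14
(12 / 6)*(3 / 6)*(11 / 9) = 11 / 9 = 1.22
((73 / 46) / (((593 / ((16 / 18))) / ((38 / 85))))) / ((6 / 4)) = 22192 / 31301505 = 0.00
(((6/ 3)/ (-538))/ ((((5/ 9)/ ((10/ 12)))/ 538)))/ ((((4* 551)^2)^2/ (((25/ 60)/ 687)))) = -5/ 64842998443097088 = -0.00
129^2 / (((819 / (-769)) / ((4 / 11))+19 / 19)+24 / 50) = -29760300 / 2591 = -11486.03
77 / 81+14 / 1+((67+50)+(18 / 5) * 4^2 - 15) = 70693 / 405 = 174.55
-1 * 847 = -847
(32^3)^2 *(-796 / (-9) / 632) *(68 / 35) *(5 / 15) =7264937181184 / 74655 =97313471.05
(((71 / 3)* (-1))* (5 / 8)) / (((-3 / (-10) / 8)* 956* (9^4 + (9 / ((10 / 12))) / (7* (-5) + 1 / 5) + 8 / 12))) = -51475 / 818581692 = -0.00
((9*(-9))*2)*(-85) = 13770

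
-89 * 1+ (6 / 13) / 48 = -9255 / 104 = -88.99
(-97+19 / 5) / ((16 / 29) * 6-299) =13514 / 42875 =0.32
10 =10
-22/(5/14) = -308/5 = -61.60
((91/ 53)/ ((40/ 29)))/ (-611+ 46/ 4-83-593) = -2639/ 2704060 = -0.00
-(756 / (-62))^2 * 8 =-1143072 / 961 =-1189.46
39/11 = 3.55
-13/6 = -2.17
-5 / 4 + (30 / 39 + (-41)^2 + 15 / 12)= 21863 / 13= 1681.77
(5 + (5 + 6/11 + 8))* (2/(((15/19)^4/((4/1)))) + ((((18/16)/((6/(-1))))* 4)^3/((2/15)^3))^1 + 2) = -68468661253/23760000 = -2881.68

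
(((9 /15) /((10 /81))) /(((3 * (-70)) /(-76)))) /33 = 0.05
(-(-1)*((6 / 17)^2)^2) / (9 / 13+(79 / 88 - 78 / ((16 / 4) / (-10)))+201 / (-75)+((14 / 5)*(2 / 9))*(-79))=333590400 / 3111976006363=0.00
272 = 272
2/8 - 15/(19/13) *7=-5441/76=-71.59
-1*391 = -391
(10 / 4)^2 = 25 / 4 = 6.25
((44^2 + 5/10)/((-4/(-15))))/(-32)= -58095/256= -226.93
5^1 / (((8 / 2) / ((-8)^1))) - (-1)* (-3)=-13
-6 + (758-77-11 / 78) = 674.86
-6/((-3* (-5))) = -2/5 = -0.40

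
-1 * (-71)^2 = -5041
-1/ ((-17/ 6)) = 6/ 17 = 0.35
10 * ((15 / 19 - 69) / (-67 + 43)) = 540 / 19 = 28.42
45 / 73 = 0.62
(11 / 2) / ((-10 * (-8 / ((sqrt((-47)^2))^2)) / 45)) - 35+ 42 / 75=5439723 / 800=6799.65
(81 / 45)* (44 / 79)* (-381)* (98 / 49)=-301752 / 395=-763.93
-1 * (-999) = 999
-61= -61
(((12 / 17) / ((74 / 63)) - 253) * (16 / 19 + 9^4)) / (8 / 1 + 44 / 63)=-1246976534475 / 6549148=-190402.86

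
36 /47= 0.77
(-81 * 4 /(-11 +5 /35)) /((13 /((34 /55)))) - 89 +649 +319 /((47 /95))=770156691 /638495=1206.21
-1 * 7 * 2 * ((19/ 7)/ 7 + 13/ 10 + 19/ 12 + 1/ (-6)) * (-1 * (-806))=-35030.30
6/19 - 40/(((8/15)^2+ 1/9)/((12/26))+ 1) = -1010958/47633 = -21.22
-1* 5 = -5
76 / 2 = 38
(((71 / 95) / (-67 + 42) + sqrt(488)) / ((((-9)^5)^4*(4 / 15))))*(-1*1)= 71 / 7699854790736054907300 - 5*sqrt(122) / 8105110306037952534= -0.00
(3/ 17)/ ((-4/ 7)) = -21/ 68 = -0.31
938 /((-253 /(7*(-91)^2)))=-54373046 /253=-214913.23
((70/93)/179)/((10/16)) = 112/16647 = 0.01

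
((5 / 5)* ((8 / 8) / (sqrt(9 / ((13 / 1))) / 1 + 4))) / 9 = 0.02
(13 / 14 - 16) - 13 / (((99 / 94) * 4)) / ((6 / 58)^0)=-12583 / 693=-18.16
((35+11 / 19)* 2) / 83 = 1352 / 1577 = 0.86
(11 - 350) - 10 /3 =-1027 /3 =-342.33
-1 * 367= -367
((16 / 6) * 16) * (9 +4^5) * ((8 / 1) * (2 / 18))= 1057792 / 27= 39177.48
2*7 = 14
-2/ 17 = -0.12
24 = 24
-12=-12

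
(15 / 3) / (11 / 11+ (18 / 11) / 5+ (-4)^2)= 275 / 953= 0.29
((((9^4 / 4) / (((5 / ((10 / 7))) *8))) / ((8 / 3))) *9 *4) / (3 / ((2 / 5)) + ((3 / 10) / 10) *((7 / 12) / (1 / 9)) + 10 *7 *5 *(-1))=-4428675 / 1917118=-2.31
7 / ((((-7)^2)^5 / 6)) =6 / 40353607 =0.00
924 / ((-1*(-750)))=154 / 125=1.23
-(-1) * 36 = 36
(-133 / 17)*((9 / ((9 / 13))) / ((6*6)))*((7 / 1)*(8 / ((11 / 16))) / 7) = -55328 / 1683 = -32.87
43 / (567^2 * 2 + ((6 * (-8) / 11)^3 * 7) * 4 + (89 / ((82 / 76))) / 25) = 58663825 / 874029321992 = 0.00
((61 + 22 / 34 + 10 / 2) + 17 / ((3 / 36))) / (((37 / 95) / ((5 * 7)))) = 15298325 / 629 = 24321.66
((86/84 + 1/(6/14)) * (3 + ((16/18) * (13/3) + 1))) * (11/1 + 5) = 79712/189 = 421.76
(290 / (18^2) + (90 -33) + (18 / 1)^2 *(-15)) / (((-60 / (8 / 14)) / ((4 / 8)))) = 777941 / 34020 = 22.87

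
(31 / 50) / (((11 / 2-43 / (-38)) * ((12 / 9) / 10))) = 589 / 840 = 0.70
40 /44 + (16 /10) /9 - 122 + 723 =298033 /495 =602.09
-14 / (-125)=14 / 125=0.11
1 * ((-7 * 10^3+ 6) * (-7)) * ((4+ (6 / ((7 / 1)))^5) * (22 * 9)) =103866439248 / 2401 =43259658.16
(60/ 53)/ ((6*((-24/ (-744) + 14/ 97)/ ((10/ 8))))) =75175/ 56286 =1.34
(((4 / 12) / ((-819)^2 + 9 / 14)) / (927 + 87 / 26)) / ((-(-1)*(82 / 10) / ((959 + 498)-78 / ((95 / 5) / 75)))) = 39736060 / 530851296456459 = 0.00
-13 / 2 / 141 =-13 / 282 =-0.05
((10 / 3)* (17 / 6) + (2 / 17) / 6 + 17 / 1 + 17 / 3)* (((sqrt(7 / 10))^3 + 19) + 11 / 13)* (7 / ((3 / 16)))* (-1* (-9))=963536* sqrt(70) / 1275 + 47350912 / 221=220580.28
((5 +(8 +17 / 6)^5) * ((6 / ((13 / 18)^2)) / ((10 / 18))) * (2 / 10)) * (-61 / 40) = -127404179649 / 135200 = -942338.61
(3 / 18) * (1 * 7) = 7 / 6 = 1.17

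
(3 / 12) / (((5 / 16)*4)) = 1 / 5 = 0.20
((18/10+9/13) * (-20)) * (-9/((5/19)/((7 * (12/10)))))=4653936/325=14319.80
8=8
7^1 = 7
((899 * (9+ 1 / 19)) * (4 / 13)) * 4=2474048 / 247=10016.39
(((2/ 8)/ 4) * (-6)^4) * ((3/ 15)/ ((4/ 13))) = 1053/ 20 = 52.65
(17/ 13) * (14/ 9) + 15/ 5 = 589/ 117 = 5.03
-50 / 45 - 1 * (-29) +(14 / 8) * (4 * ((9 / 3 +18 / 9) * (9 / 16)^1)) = 6851 / 144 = 47.58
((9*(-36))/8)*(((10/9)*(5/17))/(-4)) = 225/68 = 3.31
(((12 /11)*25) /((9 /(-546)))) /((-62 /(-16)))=-145600 /341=-426.98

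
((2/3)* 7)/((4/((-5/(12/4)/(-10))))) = 7/36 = 0.19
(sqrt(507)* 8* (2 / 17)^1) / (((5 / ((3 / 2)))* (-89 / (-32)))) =9984* sqrt(3) / 7565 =2.29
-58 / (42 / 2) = -58 / 21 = -2.76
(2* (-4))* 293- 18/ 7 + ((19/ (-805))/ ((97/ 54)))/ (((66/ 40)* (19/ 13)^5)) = -52533785772682/ 22387453627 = -2346.57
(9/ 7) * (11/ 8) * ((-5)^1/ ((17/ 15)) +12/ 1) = 12771/ 952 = 13.41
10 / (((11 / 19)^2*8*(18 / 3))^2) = 651605 / 16866432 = 0.04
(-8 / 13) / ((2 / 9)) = -36 / 13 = -2.77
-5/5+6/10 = -2/5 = -0.40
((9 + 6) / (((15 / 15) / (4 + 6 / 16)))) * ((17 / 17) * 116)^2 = 883050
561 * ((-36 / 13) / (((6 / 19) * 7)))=-63954 / 91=-702.79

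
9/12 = 3/4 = 0.75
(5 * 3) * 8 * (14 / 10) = 168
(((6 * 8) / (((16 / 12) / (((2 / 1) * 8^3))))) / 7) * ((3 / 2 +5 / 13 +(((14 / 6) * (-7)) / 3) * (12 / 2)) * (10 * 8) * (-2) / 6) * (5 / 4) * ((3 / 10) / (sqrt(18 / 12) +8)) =67436544 / 325-4214784 * sqrt(6) / 325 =175730.69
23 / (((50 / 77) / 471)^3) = 1097141727661749 / 125000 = 8777133821.29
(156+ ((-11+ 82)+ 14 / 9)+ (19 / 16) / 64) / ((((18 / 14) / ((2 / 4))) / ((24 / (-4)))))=-14745773 / 27648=-533.34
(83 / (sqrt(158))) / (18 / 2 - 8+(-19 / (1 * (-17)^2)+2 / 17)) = 23987 * sqrt(158) / 48032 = 6.28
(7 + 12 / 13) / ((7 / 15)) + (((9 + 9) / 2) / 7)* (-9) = 492 / 91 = 5.41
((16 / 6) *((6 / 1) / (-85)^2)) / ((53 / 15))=48 / 76585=0.00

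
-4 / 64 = -1 / 16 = -0.06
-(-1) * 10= 10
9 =9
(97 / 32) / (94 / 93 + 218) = 9021 / 651776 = 0.01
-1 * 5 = -5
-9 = -9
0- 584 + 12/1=-572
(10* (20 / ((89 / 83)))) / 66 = 8300 / 2937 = 2.83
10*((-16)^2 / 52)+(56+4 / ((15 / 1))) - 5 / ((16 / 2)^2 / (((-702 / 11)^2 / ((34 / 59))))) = -5733006197 / 12835680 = -446.65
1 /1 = 1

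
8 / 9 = 0.89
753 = 753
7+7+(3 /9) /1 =43 /3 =14.33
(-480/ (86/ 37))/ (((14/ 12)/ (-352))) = 18754560/ 301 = 62307.51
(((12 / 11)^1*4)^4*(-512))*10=-27179089920 / 14641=-1856368.41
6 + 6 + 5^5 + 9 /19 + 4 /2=59650 /19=3139.47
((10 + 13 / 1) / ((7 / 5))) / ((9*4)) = 115 / 252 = 0.46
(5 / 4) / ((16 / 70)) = 175 / 32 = 5.47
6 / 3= 2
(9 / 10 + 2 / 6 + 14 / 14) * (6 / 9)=67 / 45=1.49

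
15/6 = 5/2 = 2.50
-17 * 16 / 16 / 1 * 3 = -51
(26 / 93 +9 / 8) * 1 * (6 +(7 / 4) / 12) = 8.63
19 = 19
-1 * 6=-6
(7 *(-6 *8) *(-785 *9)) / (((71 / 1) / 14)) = 33233760 / 71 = 468081.13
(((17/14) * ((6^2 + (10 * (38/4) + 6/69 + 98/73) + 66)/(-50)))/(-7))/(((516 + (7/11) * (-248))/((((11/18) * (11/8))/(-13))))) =-0.00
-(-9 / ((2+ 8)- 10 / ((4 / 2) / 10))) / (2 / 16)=-9 / 5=-1.80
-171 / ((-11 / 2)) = 342 / 11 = 31.09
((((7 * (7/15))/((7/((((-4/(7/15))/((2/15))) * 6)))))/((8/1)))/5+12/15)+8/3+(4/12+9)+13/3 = 379/30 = 12.63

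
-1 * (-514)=514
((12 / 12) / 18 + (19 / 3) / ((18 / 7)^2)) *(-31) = -30535 / 972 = -31.41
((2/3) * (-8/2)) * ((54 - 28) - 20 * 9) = 1232/3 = 410.67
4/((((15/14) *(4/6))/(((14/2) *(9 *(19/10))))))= 16758/25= 670.32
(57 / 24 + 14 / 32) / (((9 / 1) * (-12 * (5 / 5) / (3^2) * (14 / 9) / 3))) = -405 / 896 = -0.45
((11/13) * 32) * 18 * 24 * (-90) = -13685760/13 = -1052750.77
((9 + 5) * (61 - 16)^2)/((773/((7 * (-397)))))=-78784650/773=-101920.63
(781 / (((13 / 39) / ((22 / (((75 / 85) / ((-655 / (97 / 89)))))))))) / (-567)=3405523946 / 54999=61919.74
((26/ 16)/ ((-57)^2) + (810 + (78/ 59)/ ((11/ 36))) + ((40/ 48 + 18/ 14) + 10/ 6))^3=901544111317279639674539581529287/ 1646445295343084845948416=547570037.02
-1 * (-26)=26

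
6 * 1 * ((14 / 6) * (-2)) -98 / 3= -182 / 3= -60.67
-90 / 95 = -18 / 19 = -0.95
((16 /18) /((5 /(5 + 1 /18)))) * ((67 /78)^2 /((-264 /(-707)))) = 22216061 /12509640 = 1.78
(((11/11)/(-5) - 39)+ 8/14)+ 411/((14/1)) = -649/70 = -9.27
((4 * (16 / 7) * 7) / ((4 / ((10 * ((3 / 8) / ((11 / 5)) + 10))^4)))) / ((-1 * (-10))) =80205131328125 / 468512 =171191199.65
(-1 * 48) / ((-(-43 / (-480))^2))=5981.18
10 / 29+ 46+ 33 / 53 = 72189 / 1537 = 46.97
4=4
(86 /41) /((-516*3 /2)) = -1 /369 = -0.00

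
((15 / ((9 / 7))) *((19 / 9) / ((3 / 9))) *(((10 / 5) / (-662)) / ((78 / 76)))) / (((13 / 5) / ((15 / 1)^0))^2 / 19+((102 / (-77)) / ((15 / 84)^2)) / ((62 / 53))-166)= 818621650 / 757086631821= 0.00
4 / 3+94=286 / 3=95.33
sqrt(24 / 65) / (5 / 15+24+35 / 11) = 33 *sqrt(390) / 29510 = 0.02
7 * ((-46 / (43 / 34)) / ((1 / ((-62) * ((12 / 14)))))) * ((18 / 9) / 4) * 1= 290904 / 43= 6765.21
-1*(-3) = 3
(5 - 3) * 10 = 20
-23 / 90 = -0.26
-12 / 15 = -4 / 5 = -0.80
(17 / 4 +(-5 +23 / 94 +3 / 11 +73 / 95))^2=11081562361 / 38596531600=0.29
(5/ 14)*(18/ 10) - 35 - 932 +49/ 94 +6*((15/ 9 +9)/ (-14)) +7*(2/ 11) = -969.13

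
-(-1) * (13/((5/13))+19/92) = 15643/460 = 34.01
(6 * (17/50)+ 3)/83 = 126/2075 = 0.06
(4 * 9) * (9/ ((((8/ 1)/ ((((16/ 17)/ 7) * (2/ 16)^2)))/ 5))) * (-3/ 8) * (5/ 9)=-675/ 7616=-0.09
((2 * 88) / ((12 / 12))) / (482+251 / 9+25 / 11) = 1089 / 3169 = 0.34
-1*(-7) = 7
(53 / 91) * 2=106 / 91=1.16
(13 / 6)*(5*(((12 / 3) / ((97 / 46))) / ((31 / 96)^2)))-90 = 9981030 / 93217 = 107.07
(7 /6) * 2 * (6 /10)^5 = 567 /3125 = 0.18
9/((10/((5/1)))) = 9/2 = 4.50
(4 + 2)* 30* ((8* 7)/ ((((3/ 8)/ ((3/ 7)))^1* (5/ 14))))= 32256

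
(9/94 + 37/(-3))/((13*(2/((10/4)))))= -17255/14664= -1.18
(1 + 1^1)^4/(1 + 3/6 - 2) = -32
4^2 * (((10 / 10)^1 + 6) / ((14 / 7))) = 56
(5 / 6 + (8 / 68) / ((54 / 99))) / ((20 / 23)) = 2461 / 2040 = 1.21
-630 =-630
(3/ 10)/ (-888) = -1/ 2960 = -0.00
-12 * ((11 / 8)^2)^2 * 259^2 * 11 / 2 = -15825383.98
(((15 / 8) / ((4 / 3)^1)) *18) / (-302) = -405 / 4832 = -0.08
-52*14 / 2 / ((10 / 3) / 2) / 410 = -546 / 1025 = -0.53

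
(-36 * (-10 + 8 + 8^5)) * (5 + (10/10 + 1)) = -8257032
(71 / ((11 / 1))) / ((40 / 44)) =71 / 10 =7.10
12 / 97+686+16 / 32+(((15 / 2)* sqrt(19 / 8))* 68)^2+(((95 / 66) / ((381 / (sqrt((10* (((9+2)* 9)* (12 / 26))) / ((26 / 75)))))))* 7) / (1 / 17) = 56525* sqrt(110) / 36322+59987140 / 97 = 618440.45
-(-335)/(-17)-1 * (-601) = 581.29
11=11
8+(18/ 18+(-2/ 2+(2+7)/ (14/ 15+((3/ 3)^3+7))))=1207/ 134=9.01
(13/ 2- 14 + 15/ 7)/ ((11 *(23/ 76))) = -1.61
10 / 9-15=-125 / 9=-13.89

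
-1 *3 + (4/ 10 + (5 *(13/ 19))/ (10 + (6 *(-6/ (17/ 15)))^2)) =-14529021/ 5595310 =-2.60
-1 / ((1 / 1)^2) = -1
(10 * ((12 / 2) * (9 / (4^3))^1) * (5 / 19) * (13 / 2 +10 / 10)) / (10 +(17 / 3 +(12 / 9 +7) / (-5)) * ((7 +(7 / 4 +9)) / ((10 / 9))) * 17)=0.02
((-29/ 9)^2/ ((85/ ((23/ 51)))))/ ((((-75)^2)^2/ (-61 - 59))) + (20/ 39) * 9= 44440521425828/ 9628780078125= 4.62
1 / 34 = 0.03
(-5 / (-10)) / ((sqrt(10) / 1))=sqrt(10) / 20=0.16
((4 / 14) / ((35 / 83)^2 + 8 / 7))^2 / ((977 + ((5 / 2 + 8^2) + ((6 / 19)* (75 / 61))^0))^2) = 759333136 / 17700211814032449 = 0.00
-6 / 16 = -3 / 8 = -0.38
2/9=0.22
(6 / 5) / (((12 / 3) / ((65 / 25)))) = 39 / 50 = 0.78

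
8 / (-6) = -4 / 3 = -1.33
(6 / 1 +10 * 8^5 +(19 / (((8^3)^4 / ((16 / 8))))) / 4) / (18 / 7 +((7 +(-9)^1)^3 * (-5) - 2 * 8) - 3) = 315257746351980677 / 22677427322880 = 13901.83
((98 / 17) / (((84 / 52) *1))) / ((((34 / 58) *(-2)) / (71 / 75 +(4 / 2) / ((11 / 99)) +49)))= -13448344 / 65025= -206.82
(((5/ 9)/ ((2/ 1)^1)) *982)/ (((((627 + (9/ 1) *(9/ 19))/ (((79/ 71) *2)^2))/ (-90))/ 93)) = -180489095900/ 10076959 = -17911.07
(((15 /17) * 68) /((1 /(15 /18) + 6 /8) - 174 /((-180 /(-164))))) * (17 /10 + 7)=-6264 /1879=-3.33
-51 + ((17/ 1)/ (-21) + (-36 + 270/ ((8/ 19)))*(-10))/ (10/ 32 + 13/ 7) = -2071091/ 729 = -2841.00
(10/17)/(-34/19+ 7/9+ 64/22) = 18810/60673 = 0.31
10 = 10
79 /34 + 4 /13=1163 /442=2.63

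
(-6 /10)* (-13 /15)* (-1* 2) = -26 /25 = -1.04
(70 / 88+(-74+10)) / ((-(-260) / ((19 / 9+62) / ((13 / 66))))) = -534879 / 6760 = -79.12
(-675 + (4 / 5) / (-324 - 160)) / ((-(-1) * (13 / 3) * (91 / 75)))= -18376920 / 143143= -128.38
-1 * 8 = -8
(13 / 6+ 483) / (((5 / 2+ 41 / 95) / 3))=276545 / 557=496.49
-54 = -54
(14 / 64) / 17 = 7 / 544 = 0.01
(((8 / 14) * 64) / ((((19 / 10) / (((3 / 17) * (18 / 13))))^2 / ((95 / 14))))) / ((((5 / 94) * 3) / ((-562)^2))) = 369382842777600 / 45470971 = 8123487.02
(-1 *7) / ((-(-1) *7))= -1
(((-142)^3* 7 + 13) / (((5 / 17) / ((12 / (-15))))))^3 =162029871111272640336386.70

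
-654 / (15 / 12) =-2616 / 5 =-523.20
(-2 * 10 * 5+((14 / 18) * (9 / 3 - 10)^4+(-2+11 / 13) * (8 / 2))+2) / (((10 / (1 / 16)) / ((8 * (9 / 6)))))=41297 / 312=132.36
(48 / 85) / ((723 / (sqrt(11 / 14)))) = 8* sqrt(154) / 143395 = 0.00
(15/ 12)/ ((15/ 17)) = 17/ 12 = 1.42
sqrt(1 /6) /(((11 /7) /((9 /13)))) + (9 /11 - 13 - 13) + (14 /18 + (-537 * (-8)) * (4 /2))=21 * sqrt(6) /286 + 848192 /99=8567.78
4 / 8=1 / 2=0.50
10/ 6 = 5/ 3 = 1.67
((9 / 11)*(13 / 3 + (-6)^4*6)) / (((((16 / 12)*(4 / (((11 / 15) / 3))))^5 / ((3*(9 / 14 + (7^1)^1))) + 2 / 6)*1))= 329091364503 / 11147690832457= 0.03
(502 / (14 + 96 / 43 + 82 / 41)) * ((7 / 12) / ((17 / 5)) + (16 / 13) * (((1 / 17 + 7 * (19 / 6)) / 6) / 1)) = 406216141 / 3118752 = 130.25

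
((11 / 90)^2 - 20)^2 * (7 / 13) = 183433674487 / 852930000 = 215.06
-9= -9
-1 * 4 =-4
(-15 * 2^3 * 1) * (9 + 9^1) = -2160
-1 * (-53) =53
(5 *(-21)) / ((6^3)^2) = -35 / 15552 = -0.00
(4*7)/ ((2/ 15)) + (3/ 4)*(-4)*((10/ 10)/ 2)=417/ 2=208.50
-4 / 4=-1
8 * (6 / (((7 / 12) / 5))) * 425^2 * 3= 1560600000 / 7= 222942857.14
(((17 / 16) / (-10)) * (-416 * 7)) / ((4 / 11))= 17017 / 20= 850.85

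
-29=-29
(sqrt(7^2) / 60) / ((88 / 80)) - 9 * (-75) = 44557 / 66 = 675.11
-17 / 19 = -0.89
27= 27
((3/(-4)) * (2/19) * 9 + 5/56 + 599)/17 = 636675/18088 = 35.20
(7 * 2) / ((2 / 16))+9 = 121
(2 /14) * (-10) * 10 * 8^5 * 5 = -16384000 /7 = -2340571.43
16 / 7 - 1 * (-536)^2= -2011056 / 7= -287293.71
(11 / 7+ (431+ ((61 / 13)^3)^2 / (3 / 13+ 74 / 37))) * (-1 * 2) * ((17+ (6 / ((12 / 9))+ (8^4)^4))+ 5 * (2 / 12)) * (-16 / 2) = 253003606817649896389734480 / 10767497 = 23496974906763372805.19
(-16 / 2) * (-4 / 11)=32 / 11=2.91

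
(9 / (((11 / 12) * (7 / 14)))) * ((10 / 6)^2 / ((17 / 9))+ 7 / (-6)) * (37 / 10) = 20646 / 935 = 22.08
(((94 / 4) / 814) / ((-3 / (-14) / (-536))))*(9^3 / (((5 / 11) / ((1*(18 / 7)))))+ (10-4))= -606925664 / 2035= -298243.57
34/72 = 17/36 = 0.47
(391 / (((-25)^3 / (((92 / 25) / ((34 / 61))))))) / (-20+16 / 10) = 1403 / 156250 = 0.01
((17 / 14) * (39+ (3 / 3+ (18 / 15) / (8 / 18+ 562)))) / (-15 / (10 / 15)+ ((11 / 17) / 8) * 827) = 585198412 / 534787645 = 1.09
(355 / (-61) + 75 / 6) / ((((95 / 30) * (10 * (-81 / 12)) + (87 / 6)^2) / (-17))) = 13855 / 427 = 32.45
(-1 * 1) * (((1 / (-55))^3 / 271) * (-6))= -6 / 45087625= -0.00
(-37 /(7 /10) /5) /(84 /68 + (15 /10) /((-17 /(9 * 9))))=2516 /1407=1.79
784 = 784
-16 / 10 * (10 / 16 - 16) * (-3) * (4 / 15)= -492 / 25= -19.68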